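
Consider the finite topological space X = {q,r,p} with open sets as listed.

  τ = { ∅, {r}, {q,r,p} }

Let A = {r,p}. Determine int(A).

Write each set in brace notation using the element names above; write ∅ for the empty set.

interior: largest open inside A is {r} (from ∅, {r})

{r}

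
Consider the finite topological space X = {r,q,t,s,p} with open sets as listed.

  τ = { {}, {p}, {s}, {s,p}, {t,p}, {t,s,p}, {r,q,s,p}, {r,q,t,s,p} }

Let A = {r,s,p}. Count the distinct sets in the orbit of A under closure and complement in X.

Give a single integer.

cl via duality: int({q,t}) = {}, so X∖{} = {r,q,t,s,p}
Write k for closure, c for complement:
  1. A     = {r,s,p}
  2. kA    = {r,q,t,s,p}
  3. cA    = {q,t}
  4. ckA   = {}
  5. kcA   = {r,q,t}
  6. ckcA  = {s,p}
applying k or c yields no new set

6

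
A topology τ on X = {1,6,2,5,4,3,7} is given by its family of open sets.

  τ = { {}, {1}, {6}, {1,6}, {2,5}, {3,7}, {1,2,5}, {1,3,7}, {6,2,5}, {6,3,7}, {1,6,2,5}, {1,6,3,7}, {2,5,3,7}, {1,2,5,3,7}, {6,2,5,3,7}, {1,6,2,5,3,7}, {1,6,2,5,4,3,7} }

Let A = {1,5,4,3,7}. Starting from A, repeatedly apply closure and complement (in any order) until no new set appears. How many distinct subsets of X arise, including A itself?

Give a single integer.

10

closure: X∖int(X∖A) = X∖{6} = {1,2,5,4,3,7}
Let k=closure and c=complement:
  1. A     = {1,5,4,3,7}
  2. kA    = {1,2,5,4,3,7}
  3. cA    = {6,2}
  4. ckA   = {6}
  5. kcA   = {6,2,5,4}
  6. kckA  = {6,4}
  7. ckcA  = {1,3,7}
  8. ckckA = {1,2,5,3,7}
  9. kckcA = {1,4,3,7}
  10. ckckcA = {6,2,5}
— saturated at 10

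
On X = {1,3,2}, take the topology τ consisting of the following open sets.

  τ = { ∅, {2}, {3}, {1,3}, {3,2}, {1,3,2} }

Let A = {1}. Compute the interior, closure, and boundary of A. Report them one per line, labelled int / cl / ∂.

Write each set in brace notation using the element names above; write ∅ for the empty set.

open subsets of A: ∅; so int(A) = ∅
closure: X∖int(X∖A) = X∖{3,2} = {1}
∂A = {1} minus ∅ = {1}

int(A) = ∅
cl(A)  = {1}
∂A     = {1}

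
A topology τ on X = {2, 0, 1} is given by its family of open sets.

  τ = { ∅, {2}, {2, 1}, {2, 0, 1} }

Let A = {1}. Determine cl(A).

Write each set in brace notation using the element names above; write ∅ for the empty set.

{0, 1}

X∖A={2, 0}, int(X∖A)={2}, hence cl(A)={0, 1}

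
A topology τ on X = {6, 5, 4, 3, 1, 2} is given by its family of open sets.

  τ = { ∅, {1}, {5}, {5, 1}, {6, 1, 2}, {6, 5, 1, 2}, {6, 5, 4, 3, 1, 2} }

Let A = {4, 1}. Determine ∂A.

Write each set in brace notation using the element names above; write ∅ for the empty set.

U open, U⊆A: ∅, {1}. int(A) = ⋃ = {1}
X∖A={6, 5, 3, 2}, int(X∖A)={5}, hence cl(A)={6, 4, 3, 1, 2}
∂A: remove int from cl → {6, 4, 3, 2}

{6, 4, 3, 2}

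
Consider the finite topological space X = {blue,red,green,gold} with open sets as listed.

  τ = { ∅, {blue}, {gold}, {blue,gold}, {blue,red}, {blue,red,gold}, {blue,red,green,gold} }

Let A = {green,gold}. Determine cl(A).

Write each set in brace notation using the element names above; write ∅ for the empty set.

closure: X∖int(X∖A) = X∖{blue,red} = {green,gold}

{green,gold}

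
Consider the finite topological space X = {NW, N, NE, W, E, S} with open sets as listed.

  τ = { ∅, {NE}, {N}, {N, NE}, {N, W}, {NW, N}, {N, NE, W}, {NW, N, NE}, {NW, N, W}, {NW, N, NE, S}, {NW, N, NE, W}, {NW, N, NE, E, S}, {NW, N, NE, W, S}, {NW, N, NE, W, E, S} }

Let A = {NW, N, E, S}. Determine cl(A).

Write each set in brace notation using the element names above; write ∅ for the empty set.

{NW, N, W, E, S}

cl via duality: int({NE, W}) = {NE}, so X∖{NE} = {NW, N, W, E, S}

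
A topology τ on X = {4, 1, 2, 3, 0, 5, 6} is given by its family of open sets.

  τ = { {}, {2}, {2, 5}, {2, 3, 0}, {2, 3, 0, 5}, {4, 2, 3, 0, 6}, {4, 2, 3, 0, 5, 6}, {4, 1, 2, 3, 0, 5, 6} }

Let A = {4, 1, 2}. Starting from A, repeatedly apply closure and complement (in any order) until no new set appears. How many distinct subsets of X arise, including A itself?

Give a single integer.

cl via duality: int({3, 0, 5, 6}) = {}, so X∖{} = {4, 1, 2, 3, 0, 5, 6}
Write k for closure, c for complement:
  1. A     = {4, 1, 2}
  2. kA    = {4, 1, 2, 3, 0, 5, 6}
  3. cA    = {3, 0, 5, 6}
  4. ckA   = {}
  5. kcA   = {4, 1, 3, 0, 5, 6}
  6. ckcA  = {2}
applying k or c yields no new set

6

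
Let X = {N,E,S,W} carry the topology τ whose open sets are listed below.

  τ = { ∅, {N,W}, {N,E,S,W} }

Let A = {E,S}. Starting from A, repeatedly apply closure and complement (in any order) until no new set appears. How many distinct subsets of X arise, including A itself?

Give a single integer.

4

X∖A={N,W}, int(X∖A)={N,W}, hence cl(A)={E,S}
Orbit (k=closure, c=complement):
  1. A     = {E,S}
  2. cA    = {N,W}
  3. kcA   = {N,E,S,W}
  4. ckcA  = ∅
(closed under both — stop)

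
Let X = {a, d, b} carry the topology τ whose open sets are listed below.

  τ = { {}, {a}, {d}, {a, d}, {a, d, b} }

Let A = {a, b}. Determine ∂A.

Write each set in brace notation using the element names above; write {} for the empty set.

{b}

interior: largest open inside A is {a} (from {}, {a})
cl via duality: int({d}) = {d}, so X∖{d} = {a, b}
cl∖int = {b}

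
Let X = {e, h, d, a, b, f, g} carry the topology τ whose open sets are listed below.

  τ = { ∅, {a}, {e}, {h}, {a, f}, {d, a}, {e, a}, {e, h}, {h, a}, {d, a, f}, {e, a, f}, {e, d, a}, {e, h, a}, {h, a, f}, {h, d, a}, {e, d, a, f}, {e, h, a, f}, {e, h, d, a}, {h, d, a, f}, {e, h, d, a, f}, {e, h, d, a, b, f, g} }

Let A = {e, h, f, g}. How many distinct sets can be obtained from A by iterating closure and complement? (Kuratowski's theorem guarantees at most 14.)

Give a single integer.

8

X∖A={d, a, b}, int(X∖A)={d, a}, hence cl(A)={e, h, b, f, g}
Orbit (k=closure, c=complement):
  1. A     = {e, h, f, g}
  2. kA    = {e, h, b, f, g}
  3. cA    = {d, a, b}
  4. ckA   = {d, a}
  5. kcA   = {d, a, b, f, g}
  6. ckcA  = {e, h}
  7. kckcA = {e, h, b, g}
  8. ckckcA = {d, a, f}
(closed under both — stop)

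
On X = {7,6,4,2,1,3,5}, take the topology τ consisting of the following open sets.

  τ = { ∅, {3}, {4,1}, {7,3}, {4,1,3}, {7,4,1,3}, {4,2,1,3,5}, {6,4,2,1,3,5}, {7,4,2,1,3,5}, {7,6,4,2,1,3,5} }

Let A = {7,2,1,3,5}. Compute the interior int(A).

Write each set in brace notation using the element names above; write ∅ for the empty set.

{7,3}

open subsets of A: ∅, {3}, {7,3}; so int(A) = {7,3}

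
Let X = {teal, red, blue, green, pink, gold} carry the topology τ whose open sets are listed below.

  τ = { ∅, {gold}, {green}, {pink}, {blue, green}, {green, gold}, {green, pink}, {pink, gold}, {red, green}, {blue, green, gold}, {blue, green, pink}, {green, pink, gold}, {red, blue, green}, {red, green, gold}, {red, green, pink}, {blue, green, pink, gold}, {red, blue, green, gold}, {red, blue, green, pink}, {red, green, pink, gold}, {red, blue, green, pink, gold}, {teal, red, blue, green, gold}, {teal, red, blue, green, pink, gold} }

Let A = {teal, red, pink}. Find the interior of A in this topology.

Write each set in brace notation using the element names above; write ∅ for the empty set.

{pink}

interior: largest open inside A is {pink} (from ∅, {pink})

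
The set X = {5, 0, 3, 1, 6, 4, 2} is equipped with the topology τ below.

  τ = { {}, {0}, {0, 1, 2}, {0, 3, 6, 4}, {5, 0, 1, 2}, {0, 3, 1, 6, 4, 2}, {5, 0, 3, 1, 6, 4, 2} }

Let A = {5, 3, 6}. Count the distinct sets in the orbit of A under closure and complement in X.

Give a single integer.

6

X∖A={0, 1, 4, 2}, int(X∖A)={0, 1, 2}, hence cl(A)={5, 3, 6, 4}
Orbit (k=closure, c=complement):
  1. A     = {5, 3, 6}
  2. kA    = {5, 3, 6, 4}
  3. cA    = {0, 1, 4, 2}
  4. ckA   = {0, 1, 2}
  5. kcA   = {5, 0, 3, 1, 6, 4, 2}
  6. ckcA  = {}
(closed under both — stop)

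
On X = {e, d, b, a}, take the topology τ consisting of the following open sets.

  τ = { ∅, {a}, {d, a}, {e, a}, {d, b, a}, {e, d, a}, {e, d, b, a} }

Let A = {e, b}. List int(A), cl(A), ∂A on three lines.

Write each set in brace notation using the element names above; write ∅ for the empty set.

interior: largest open inside A is ∅ (from ∅)
cl via duality: int({d, a}) = {d, a}, so X∖{d, a} = {e, b}
cl∖int = {e, b}

int(A) = ∅
cl(A)  = {e, b}
∂A     = {e, b}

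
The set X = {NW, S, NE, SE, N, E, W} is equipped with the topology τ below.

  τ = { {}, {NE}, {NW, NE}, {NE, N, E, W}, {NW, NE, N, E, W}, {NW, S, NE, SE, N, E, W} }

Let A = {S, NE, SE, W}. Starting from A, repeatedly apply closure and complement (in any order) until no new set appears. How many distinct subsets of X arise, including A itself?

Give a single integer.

6

complement {NW, N, E}; its interior {}; cl(A) = X∖{} = {NW, S, NE, SE, N, E, W}
With k = closure, c = complement:
  1. A     = {S, NE, SE, W}
  2. kA    = {NW, S, NE, SE, N, E, W}
  3. cA    = {NW, N, E}
  4. ckA   = {}
  5. kcA   = {NW, S, SE, N, E, W}
  6. ckcA  = {NE}
k, c of each give nothing new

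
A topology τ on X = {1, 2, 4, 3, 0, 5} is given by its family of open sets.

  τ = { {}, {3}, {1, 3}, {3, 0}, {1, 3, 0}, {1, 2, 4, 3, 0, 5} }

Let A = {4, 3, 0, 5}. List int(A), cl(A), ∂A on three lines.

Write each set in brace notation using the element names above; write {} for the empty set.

int(A) = {3, 0}
cl(A)  = {1, 2, 4, 3, 0, 5}
∂A     = {1, 2, 4, 5}

interior: largest open inside A is {3, 0} (from {}, {3}, {3, 0})
cl via duality: int({1, 2}) = {}, so X∖{} = {1, 2, 4, 3, 0, 5}
cl∖int = {1, 2, 4, 5}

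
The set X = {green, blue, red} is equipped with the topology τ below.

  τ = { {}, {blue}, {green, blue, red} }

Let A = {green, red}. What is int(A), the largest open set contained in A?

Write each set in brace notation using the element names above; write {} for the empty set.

interior: largest open inside A is {} (from {})

{}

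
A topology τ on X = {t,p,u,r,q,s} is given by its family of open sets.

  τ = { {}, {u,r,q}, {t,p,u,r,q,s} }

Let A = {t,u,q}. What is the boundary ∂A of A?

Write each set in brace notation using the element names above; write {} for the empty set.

{t,p,u,r,q,s}

U open, U⊆A: {}. int(A) = ⋃ = {}
X∖A={p,r,s}, int(X∖A)={}, hence cl(A)={t,p,u,r,q,s}
∂A: remove int from cl → {t,p,u,r,q,s}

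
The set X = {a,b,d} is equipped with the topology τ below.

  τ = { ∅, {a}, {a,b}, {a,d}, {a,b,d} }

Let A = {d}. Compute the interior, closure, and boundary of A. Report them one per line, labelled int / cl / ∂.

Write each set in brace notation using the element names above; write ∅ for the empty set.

int(A) = ∅
cl(A)  = {d}
∂A     = {d}

U open, U⊆A: ∅. int(A) = ⋃ = ∅
X∖A={a,b}, int(X∖A)={a,b}, hence cl(A)={d}
∂A: remove int from cl → {d}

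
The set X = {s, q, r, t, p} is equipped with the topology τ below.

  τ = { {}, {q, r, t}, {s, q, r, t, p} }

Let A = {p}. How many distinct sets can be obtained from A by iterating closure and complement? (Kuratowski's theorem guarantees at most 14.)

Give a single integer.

cl via duality: int({s, q, r, t}) = {q, r, t}, so X∖{q, r, t} = {s, p}
Write k for closure, c for complement:
  1. A     = {p}
  2. kA    = {s, p}
  3. cA    = {s, q, r, t}
  4. ckA   = {q, r, t}
  5. kcA   = {s, q, r, t, p}
  6. ckcA  = {}
applying k or c yields no new set

6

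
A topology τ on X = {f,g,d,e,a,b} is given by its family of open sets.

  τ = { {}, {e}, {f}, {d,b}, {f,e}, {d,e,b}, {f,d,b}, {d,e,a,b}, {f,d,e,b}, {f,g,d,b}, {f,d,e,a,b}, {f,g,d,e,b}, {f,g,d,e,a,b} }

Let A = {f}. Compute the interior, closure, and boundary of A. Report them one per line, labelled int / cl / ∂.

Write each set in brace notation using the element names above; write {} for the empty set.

int(A) = {f}
cl(A)  = {f,g}
∂A     = {g}

U open, U⊆A: {}, {f}. int(A) = ⋃ = {f}
X∖A={g,d,e,a,b}, int(X∖A)={d,e,a,b}, hence cl(A)={f,g}
∂A: remove int from cl → {g}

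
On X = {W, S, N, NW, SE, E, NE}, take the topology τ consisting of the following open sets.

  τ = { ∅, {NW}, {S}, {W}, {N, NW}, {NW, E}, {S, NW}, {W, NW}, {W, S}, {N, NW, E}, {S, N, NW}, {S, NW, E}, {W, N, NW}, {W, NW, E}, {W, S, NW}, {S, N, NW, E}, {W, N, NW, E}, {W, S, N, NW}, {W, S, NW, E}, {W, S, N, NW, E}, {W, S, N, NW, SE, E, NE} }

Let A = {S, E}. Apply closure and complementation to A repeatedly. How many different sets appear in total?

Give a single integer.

X∖A={W, N, NW, SE, NE}, int(X∖A)={W, N, NW}, hence cl(A)={S, SE, E, NE}
Orbit (k=closure, c=complement):
  1. A     = {S, E}
  2. kA    = {S, SE, E, NE}
  3. cA    = {W, N, NW, SE, NE}
  4. ckA   = {W, N, NW}
  5. kcA   = {W, N, NW, SE, E, NE}
  6. ckcA  = {S}
  7. kckcA = {S, SE, NE}
  8. ckckcA = {W, N, NW, E}
(closed under both — stop)

8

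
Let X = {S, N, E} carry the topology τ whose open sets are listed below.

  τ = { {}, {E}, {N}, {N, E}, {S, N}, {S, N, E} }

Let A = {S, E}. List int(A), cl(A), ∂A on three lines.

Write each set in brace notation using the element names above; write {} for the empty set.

U open, U⊆A: {}, {E}. int(A) = ⋃ = {E}
X∖A={N}, int(X∖A)={N}, hence cl(A)={S, E}
∂A: remove int from cl → {S}

int(A) = {E}
cl(A)  = {S, E}
∂A     = {S}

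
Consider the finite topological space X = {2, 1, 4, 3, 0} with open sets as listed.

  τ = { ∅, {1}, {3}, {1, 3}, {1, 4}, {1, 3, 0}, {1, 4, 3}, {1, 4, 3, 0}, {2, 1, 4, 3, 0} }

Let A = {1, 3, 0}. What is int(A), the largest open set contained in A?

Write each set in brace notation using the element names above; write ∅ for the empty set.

U open, U⊆A: ∅, {3}, {1}, {1, 3}, {1, 3, 0}. int(A) = ⋃ = {1, 3, 0}

{1, 3, 0}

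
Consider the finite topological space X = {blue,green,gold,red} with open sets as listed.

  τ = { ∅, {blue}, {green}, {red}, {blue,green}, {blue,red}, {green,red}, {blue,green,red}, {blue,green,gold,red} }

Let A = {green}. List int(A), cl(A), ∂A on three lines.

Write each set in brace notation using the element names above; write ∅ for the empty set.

U open, U⊆A: ∅, {green}. int(A) = ⋃ = {green}
X∖A={blue,gold,red}, int(X∖A)={blue,red}, hence cl(A)={green,gold}
∂A: remove int from cl → {gold}

int(A) = {green}
cl(A)  = {green,gold}
∂A     = {gold}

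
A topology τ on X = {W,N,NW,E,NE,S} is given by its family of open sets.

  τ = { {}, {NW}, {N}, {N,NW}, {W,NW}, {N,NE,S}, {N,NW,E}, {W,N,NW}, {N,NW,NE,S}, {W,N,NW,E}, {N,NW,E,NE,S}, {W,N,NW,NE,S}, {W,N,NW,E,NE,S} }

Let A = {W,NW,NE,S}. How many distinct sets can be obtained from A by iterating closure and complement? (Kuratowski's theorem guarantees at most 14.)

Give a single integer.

X∖A={N,E}, int(X∖A)={N}, hence cl(A)={W,NW,E,NE,S}
Orbit (k=closure, c=complement):
  1. A     = {W,NW,NE,S}
  2. kA    = {W,NW,E,NE,S}
  3. cA    = {N,E}
  4. ckA   = {N}
  5. kcA   = {N,E,NE,S}
  6. ckcA  = {W,NW}
  7. kckcA = {W,NW,E}
  8. ckckcA = {N,NE,S}
(closed under both — stop)

8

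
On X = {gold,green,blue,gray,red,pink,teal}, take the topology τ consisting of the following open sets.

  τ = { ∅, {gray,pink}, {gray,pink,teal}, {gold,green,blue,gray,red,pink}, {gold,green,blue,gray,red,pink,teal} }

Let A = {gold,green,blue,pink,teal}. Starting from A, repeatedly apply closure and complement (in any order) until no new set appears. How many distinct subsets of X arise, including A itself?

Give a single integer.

4

X∖A={gray,red}, int(X∖A)=∅, hence cl(A)={gold,green,blue,gray,red,pink,teal}
Orbit (k=closure, c=complement):
  1. A     = {gold,green,blue,pink,teal}
  2. kA    = {gold,green,blue,gray,red,pink,teal}
  3. cA    = {gray,red}
  4. ckA   = ∅
(closed under both — stop)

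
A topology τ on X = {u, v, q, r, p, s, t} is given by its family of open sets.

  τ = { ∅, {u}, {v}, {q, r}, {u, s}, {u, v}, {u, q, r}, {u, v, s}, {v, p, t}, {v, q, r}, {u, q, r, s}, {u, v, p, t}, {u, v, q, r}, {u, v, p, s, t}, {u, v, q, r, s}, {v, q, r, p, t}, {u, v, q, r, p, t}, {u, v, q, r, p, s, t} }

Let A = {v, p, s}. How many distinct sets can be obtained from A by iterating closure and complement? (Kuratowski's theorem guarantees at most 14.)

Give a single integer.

8

complement {u, q, r, t}; its interior {u, q, r}; cl(A) = X∖{u, q, r} = {v, p, s, t}
With k = closure, c = complement:
  1. A     = {v, p, s}
  2. kA    = {v, p, s, t}
  3. cA    = {u, q, r, t}
  4. ckA   = {u, q, r}
  5. kcA   = {u, q, r, p, s, t}
  6. kckA  = {u, q, r, s}
  7. ckcA  = {v}
  8. ckckA = {v, p, t}
k, c of each give nothing new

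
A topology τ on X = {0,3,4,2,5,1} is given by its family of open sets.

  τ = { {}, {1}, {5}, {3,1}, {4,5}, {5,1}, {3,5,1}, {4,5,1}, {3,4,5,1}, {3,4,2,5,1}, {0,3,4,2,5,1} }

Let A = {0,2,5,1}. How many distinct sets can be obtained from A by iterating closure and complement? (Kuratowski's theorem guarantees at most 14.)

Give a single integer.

6

complement {3,4}; its interior {}; cl(A) = X∖{} = {0,3,4,2,5,1}
With k = closure, c = complement:
  1. A     = {0,2,5,1}
  2. kA    = {0,3,4,2,5,1}
  3. cA    = {3,4}
  4. ckA   = {}
  5. kcA   = {0,3,4,2}
  6. ckcA  = {5,1}
k, c of each give nothing new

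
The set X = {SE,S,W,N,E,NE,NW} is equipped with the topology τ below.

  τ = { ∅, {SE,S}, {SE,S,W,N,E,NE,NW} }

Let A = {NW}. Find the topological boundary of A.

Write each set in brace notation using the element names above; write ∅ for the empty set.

open subsets of A: ∅; so int(A) = ∅
closure: X∖int(X∖A) = X∖{SE,S} = {W,N,E,NE,NW}
∂A = {W,N,E,NE,NW} minus ∅ = {W,N,E,NE,NW}

{W,N,E,NE,NW}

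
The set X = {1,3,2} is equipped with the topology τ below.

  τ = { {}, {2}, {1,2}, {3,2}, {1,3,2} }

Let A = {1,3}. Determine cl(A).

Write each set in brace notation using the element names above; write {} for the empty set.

cl via duality: int({2}) = {2}, so X∖{2} = {1,3}

{1,3}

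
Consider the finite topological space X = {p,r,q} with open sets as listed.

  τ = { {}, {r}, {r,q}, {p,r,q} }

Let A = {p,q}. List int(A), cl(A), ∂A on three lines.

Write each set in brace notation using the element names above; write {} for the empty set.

U open, U⊆A: {}. int(A) = ⋃ = {}
X∖A={r}, int(X∖A)={r}, hence cl(A)={p,q}
∂A: remove int from cl → {p,q}

int(A) = {}
cl(A)  = {p,q}
∂A     = {p,q}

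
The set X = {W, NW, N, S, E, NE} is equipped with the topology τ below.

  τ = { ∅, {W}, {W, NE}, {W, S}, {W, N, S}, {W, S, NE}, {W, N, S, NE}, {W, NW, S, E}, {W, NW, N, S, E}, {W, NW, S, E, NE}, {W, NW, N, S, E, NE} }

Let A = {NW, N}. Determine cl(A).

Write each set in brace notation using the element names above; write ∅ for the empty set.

X∖A={W, S, E, NE}, int(X∖A)={W, S, NE}, hence cl(A)={NW, N, E}

{NW, N, E}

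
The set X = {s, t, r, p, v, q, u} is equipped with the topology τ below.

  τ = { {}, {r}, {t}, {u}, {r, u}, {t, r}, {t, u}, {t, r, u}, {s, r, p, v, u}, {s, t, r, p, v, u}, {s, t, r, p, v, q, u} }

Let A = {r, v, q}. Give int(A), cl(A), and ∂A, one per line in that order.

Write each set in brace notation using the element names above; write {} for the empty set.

int(A) = {r}
cl(A)  = {s, r, p, v, q}
∂A     = {s, p, v, q}

open subsets of A: {}, {r}; so int(A) = {r}
closure: X∖int(X∖A) = X∖{t, u} = {s, r, p, v, q}
∂A = {s, r, p, v, q} minus {r} = {s, p, v, q}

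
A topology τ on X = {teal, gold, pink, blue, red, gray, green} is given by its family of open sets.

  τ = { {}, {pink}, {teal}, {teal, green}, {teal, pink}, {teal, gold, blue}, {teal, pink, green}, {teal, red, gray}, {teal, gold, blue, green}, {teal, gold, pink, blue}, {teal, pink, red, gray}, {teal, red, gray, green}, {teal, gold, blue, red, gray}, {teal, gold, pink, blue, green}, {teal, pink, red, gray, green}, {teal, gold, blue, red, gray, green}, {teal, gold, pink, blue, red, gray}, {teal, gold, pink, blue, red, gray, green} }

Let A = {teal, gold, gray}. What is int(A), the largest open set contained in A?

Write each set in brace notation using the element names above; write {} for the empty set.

{teal}

opens ⊆ A: {}, {teal}; union → int = {teal}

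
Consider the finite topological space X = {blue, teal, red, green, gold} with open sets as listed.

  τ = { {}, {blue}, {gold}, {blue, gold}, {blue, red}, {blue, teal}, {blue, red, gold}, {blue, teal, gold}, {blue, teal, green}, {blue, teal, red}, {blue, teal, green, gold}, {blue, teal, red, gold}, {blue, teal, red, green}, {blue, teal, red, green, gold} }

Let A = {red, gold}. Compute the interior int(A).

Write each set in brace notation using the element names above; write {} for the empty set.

opens ⊆ A: {}, {gold}; union → int = {gold}

{gold}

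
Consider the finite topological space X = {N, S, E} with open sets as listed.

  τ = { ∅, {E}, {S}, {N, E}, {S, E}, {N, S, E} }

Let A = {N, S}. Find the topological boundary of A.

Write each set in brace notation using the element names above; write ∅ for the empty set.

U open, U⊆A: ∅, {S}. int(A) = ⋃ = {S}
X∖A={E}, int(X∖A)={E}, hence cl(A)={N, S}
∂A: remove int from cl → {N}

{N}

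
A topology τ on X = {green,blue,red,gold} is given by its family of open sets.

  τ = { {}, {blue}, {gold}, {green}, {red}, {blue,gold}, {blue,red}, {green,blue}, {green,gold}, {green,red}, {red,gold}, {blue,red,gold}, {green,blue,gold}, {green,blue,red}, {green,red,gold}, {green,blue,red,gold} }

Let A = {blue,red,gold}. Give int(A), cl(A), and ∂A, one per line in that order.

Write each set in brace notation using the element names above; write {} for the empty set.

int(A) = {blue,red,gold}
cl(A)  = {blue,red,gold}
∂A     = {}

interior: largest open inside A is {blue,red,gold} (from {}, {gold}, {red}, {blue}, {blue,gold}, {red,gold}, {blue,red}, {blue,red,gold})
cl via duality: int({green}) = {green}, so X∖{green} = {blue,red,gold}
cl∖int = {}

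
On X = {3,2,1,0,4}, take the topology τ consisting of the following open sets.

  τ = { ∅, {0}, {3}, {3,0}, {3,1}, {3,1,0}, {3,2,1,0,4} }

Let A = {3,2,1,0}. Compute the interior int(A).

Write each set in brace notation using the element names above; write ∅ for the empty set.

interior: largest open inside A is {3,1,0} (from ∅, {0}, {3}, {3,0}, {3,1}, {3,1,0})

{3,1,0}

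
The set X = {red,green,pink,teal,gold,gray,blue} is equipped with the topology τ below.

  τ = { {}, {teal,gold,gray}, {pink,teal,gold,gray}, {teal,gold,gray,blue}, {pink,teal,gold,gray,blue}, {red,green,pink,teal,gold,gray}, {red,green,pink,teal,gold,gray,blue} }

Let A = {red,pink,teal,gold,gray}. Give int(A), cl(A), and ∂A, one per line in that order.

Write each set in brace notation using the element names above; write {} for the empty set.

U open, U⊆A: {}, {teal,gold,gray}, {pink,teal,gold,gray}. int(A) = ⋃ = {pink,teal,gold,gray}
X∖A={green,blue}, int(X∖A)={}, hence cl(A)={red,green,pink,teal,gold,gray,blue}
∂A: remove int from cl → {red,green,blue}

int(A) = {pink,teal,gold,gray}
cl(A)  = {red,green,pink,teal,gold,gray,blue}
∂A     = {red,green,blue}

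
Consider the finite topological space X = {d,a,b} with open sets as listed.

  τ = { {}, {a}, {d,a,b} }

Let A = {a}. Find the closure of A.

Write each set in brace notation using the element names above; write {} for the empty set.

{d,a,b}

closure: X∖int(X∖A) = X∖{} = {d,a,b}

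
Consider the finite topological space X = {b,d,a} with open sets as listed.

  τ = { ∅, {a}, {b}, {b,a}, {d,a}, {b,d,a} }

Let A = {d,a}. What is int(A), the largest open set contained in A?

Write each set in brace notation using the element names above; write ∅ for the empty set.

{d,a}

open subsets of A: ∅, {a}, {d,a}; so int(A) = {d,a}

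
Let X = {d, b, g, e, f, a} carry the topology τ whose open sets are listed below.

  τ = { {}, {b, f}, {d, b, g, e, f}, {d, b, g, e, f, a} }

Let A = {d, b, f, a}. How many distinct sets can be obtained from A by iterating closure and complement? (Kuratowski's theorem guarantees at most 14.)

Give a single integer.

6

closure: X∖int(X∖A) = X∖{} = {d, b, g, e, f, a}
Let k=closure and c=complement:
  1. A     = {d, b, f, a}
  2. kA    = {d, b, g, e, f, a}
  3. cA    = {g, e}
  4. ckA   = {}
  5. kcA   = {d, g, e, a}
  6. ckcA  = {b, f}
— saturated at 6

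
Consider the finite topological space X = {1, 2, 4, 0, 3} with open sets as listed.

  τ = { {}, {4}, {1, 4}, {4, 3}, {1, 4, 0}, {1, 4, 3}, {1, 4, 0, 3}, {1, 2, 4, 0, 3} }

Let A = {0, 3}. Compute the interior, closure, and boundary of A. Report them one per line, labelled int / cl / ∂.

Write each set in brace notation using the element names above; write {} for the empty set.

open subsets of A: {}; so int(A) = {}
closure: X∖int(X∖A) = X∖{1, 4} = {2, 0, 3}
∂A = {2, 0, 3} minus {} = {2, 0, 3}

int(A) = {}
cl(A)  = {2, 0, 3}
∂A     = {2, 0, 3}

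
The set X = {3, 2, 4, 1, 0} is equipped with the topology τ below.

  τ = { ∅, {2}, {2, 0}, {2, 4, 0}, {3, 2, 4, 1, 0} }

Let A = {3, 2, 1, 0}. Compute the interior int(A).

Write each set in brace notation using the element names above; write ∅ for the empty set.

opens ⊆ A: ∅, {2}, {2, 0}; union → int = {2, 0}

{2, 0}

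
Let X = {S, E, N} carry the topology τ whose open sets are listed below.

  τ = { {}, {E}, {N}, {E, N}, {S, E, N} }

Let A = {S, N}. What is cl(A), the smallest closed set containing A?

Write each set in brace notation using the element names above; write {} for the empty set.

{S, N}

cl via duality: int({E}) = {E}, so X∖{E} = {S, N}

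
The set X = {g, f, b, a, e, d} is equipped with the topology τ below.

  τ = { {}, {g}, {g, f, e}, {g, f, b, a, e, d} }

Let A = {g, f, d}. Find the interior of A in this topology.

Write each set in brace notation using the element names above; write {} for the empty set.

{g}

opens ⊆ A: {}, {g}; union → int = {g}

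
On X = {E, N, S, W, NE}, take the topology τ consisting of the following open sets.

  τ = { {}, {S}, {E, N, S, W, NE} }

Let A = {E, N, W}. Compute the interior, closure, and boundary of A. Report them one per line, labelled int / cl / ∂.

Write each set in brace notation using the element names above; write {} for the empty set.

U open, U⊆A: {}. int(A) = ⋃ = {}
X∖A={S, NE}, int(X∖A)={S}, hence cl(A)={E, N, W, NE}
∂A: remove int from cl → {E, N, W, NE}

int(A) = {}
cl(A)  = {E, N, W, NE}
∂A     = {E, N, W, NE}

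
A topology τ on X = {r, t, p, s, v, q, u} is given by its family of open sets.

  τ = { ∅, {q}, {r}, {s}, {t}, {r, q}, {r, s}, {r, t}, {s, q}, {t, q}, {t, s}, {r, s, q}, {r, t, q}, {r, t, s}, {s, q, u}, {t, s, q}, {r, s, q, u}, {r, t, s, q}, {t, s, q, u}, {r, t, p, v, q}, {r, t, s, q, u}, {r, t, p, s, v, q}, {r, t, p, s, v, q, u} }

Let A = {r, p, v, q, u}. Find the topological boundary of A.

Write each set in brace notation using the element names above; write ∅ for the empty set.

U open, U⊆A: ∅, {q}, {r}, {r, q}. int(A) = ⋃ = {r, q}
X∖A={t, s}, int(X∖A)={t, s}, hence cl(A)={r, p, v, q, u}
∂A: remove int from cl → {p, v, u}

{p, v, u}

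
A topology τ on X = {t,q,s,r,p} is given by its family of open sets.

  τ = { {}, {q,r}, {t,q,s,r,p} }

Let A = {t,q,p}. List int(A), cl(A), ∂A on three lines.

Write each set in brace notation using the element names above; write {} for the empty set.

int(A) = {}
cl(A)  = {t,q,s,r,p}
∂A     = {t,q,s,r,p}

U open, U⊆A: {}. int(A) = ⋃ = {}
X∖A={s,r}, int(X∖A)={}, hence cl(A)={t,q,s,r,p}
∂A: remove int from cl → {t,q,s,r,p}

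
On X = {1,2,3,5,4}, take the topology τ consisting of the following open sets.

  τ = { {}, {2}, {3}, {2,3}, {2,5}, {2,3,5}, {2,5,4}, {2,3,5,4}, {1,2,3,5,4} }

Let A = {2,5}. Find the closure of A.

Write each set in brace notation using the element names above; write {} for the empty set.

cl via duality: int({1,3,4}) = {3}, so X∖{3} = {1,2,5,4}

{1,2,5,4}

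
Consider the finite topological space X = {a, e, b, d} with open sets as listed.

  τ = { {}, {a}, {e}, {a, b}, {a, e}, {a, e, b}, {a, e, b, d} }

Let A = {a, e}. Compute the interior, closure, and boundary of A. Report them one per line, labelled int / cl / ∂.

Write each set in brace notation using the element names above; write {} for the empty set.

opens ⊆ A: {}, {e}, {a}, {a, e}; union → int = {a, e}
complement {b, d}; its interior {}; cl(A) = X∖{} = {a, e, b, d}
boundary = {a, e, b, d} ∖ {a, e} = {b, d}

int(A) = {a, e}
cl(A)  = {a, e, b, d}
∂A     = {b, d}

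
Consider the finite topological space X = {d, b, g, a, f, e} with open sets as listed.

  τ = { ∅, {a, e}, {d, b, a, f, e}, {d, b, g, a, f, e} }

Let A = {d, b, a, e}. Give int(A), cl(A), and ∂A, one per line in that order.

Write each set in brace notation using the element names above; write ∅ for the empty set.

int(A) = {a, e}
cl(A)  = {d, b, g, a, f, e}
∂A     = {d, b, g, f}

interior: largest open inside A is {a, e} (from ∅, {a, e})
cl via duality: int({g, f}) = ∅, so X∖∅ = {d, b, g, a, f, e}
cl∖int = {d, b, g, f}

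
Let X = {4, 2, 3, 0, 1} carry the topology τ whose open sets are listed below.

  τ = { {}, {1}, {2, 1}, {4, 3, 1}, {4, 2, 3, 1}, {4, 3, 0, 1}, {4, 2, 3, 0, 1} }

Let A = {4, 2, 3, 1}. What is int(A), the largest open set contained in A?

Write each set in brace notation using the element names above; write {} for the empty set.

{4, 2, 3, 1}

opens ⊆ A: {}, {1}, {2, 1}, {4, 3, 1}, {4, 2, 3, 1}; union → int = {4, 2, 3, 1}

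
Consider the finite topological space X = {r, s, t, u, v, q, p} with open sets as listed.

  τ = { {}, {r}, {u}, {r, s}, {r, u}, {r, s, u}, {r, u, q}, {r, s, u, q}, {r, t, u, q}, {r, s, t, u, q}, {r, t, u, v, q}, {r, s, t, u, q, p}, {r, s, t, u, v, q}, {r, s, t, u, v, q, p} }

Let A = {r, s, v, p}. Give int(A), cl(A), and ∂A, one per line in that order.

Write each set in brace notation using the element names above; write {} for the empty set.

opens ⊆ A: {}, {r}, {r, s}; union → int = {r, s}
complement {t, u, q}; its interior {u}; cl(A) = X∖{u} = {r, s, t, v, q, p}
boundary = {r, s, t, v, q, p} ∖ {r, s} = {t, v, q, p}

int(A) = {r, s}
cl(A)  = {r, s, t, v, q, p}
∂A     = {t, v, q, p}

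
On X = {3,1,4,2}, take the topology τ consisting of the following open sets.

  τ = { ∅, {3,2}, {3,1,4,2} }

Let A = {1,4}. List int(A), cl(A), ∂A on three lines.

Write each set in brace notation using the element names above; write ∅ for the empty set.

int(A) = ∅
cl(A)  = {1,4}
∂A     = {1,4}

open subsets of A: ∅; so int(A) = ∅
closure: X∖int(X∖A) = X∖{3,2} = {1,4}
∂A = {1,4} minus ∅ = {1,4}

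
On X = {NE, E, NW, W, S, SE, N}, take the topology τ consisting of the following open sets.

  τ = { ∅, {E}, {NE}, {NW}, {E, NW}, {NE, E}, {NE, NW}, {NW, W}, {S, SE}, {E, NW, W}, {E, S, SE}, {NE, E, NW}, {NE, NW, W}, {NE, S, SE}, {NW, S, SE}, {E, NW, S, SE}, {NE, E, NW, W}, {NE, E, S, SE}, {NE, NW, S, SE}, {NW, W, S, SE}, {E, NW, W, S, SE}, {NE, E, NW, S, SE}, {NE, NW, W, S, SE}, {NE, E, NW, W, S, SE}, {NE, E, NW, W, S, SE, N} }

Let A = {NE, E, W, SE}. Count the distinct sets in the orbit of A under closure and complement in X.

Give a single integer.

12

X∖A={NW, S, N}, int(X∖A)={NW}, hence cl(A)={NE, E, W, S, SE, N}
Orbit (k=closure, c=complement):
  1. A     = {NE, E, W, SE}
  2. kA    = {NE, E, W, S, SE, N}
  3. cA    = {NW, S, N}
  4. ckA   = {NW}
  5. kcA   = {NW, W, S, SE, N}
  6. kckA  = {NW, W, N}
  7. ckcA  = {NE, E}
  8. ckckA = {NE, E, S, SE}
  9. kckcA = {NE, E, N}
  10. kckckA = {NE, E, S, SE, N}
  11. ckckcA = {NW, W, S, SE}
  12. ckckckA = {NW, W}
(closed under both — stop)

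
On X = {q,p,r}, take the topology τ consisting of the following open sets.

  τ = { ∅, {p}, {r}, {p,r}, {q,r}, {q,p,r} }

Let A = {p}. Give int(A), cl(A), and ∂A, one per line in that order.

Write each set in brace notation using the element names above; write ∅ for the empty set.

open subsets of A: ∅, {p}; so int(A) = {p}
closure: X∖int(X∖A) = X∖{q,r} = {p}
∂A = {p} minus {p} = ∅

int(A) = {p}
cl(A)  = {p}
∂A     = ∅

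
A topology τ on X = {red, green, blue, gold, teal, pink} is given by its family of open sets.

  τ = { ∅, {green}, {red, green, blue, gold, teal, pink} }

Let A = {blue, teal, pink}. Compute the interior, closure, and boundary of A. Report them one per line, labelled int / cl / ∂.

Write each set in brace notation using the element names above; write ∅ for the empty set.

U open, U⊆A: ∅. int(A) = ⋃ = ∅
X∖A={red, green, gold}, int(X∖A)={green}, hence cl(A)={red, blue, gold, teal, pink}
∂A: remove int from cl → {red, blue, gold, teal, pink}

int(A) = ∅
cl(A)  = {red, blue, gold, teal, pink}
∂A     = {red, blue, gold, teal, pink}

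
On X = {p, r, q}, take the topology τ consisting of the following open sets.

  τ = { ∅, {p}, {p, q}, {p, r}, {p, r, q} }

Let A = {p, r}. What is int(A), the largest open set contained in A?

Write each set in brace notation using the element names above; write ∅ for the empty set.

open subsets of A: ∅, {p}, {p, r}; so int(A) = {p, r}

{p, r}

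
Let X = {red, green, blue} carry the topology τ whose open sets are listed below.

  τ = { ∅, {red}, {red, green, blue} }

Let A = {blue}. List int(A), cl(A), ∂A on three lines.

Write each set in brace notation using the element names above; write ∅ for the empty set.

open subsets of A: ∅; so int(A) = ∅
closure: X∖int(X∖A) = X∖{red} = {green, blue}
∂A = {green, blue} minus ∅ = {green, blue}

int(A) = ∅
cl(A)  = {green, blue}
∂A     = {green, blue}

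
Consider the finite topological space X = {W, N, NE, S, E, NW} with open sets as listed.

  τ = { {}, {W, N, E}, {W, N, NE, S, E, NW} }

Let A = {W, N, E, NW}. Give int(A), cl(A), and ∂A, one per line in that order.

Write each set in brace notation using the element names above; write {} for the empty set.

int(A) = {W, N, E}
cl(A)  = {W, N, NE, S, E, NW}
∂A     = {NE, S, NW}

open subsets of A: {}, {W, N, E}; so int(A) = {W, N, E}
closure: X∖int(X∖A) = X∖{} = {W, N, NE, S, E, NW}
∂A = {W, N, NE, S, E, NW} minus {W, N, E} = {NE, S, NW}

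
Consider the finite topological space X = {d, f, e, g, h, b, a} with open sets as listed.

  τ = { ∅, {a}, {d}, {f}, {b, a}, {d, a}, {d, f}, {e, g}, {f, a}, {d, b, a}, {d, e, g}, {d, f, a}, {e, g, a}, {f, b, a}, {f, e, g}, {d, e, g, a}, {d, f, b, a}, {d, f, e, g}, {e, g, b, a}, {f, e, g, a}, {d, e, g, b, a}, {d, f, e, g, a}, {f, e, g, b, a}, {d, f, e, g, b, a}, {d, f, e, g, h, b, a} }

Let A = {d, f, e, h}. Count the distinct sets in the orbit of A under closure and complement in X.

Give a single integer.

10

X∖A={g, b, a}, int(X∖A)={b, a}, hence cl(A)={d, f, e, g, h}
Orbit (k=closure, c=complement):
  1. A     = {d, f, e, h}
  2. kA    = {d, f, e, g, h}
  3. cA    = {g, b, a}
  4. ckA   = {b, a}
  5. kcA   = {e, g, h, b, a}
  6. kckA  = {h, b, a}
  7. ckcA  = {d, f}
  8. ckckA = {d, f, e, g}
  9. kckcA = {d, f, h}
  10. ckckcA = {e, g, b, a}
(closed under both — stop)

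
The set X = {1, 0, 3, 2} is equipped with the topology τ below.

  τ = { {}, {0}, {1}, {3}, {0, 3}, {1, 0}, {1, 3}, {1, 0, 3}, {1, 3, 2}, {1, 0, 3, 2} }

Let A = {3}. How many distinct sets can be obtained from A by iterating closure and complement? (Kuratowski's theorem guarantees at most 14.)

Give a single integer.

4

X∖A={1, 0, 2}, int(X∖A)={1, 0}, hence cl(A)={3, 2}
Orbit (k=closure, c=complement):
  1. A     = {3}
  2. kA    = {3, 2}
  3. cA    = {1, 0, 2}
  4. ckA   = {1, 0}
(closed under both — stop)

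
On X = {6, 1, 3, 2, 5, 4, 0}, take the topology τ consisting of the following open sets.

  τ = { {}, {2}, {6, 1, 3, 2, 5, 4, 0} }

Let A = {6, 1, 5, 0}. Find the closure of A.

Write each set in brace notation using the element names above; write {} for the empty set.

{6, 1, 3, 5, 4, 0}

X∖A={3, 2, 4}, int(X∖A)={2}, hence cl(A)={6, 1, 3, 5, 4, 0}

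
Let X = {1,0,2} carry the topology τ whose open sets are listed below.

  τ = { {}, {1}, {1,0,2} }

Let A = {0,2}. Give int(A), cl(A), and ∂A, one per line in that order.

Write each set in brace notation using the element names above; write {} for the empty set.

int(A) = {}
cl(A)  = {0,2}
∂A     = {0,2}

interior: largest open inside A is {} (from {})
cl via duality: int({1}) = {1}, so X∖{1} = {0,2}
cl∖int = {0,2}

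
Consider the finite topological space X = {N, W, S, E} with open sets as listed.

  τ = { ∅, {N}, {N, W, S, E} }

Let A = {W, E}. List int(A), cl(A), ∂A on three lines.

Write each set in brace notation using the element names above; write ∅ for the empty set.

interior: largest open inside A is ∅ (from ∅)
cl via duality: int({N, S}) = {N}, so X∖{N} = {W, S, E}
cl∖int = {W, S, E}

int(A) = ∅
cl(A)  = {W, S, E}
∂A     = {W, S, E}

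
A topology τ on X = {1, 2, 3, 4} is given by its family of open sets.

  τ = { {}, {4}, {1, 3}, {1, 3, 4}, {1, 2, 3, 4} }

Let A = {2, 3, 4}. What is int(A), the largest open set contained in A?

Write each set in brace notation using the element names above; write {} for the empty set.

interior: largest open inside A is {4} (from {}, {4})

{4}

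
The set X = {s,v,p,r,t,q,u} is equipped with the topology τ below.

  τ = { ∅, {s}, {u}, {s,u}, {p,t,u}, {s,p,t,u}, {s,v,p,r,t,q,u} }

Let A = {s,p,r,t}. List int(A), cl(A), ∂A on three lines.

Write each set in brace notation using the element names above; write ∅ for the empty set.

U open, U⊆A: ∅, {s}. int(A) = ⋃ = {s}
X∖A={v,q,u}, int(X∖A)={u}, hence cl(A)={s,v,p,r,t,q}
∂A: remove int from cl → {v,p,r,t,q}

int(A) = {s}
cl(A)  = {s,v,p,r,t,q}
∂A     = {v,p,r,t,q}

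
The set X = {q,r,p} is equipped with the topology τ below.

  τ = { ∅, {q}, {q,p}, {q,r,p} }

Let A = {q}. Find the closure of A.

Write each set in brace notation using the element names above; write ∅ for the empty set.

complement {r,p}; its interior ∅; cl(A) = X∖∅ = {q,r,p}

{q,r,p}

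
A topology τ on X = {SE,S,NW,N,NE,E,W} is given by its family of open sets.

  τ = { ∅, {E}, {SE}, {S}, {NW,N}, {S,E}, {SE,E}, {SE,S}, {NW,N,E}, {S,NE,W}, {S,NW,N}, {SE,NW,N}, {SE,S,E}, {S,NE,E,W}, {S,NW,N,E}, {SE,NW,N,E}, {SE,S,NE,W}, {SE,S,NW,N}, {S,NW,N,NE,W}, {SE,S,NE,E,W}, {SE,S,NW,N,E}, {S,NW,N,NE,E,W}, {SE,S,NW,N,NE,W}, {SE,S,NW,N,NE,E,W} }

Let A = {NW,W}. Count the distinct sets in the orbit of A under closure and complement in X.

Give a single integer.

8

cl via duality: int({SE,S,N,NE,E}) = {SE,S,E}, so X∖{SE,S,E} = {NW,N,NE,W}
Write k for closure, c for complement:
  1. A     = {NW,W}
  2. kA    = {NW,N,NE,W}
  3. cA    = {SE,S,N,NE,E}
  4. ckA   = {SE,S,E}
  5. kcA   = {SE,S,NW,N,NE,E,W}
  6. kckA  = {SE,S,NE,E,W}
  7. ckcA  = ∅
  8. ckckA = {NW,N}
applying k or c yields no new set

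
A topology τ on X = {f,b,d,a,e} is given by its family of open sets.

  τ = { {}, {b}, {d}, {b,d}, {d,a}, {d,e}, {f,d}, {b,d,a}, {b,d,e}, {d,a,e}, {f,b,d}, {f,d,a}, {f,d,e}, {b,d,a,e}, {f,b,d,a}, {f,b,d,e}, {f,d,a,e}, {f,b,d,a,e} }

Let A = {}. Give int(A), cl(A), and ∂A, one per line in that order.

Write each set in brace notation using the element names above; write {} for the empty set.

int(A) = {}
cl(A)  = {}
∂A     = {}

open subsets of A: {}; so int(A) = {}
closure: X∖int(X∖A) = X∖{f,b,d,a,e} = {}
∂A = {} minus {} = {}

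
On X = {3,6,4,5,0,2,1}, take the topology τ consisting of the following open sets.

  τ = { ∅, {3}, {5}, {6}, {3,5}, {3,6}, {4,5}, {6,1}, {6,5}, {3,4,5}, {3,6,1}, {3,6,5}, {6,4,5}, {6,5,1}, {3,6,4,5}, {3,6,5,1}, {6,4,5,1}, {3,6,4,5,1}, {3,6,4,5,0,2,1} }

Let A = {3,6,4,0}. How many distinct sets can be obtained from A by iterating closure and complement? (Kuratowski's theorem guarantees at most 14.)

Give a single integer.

10

closure: X∖int(X∖A) = X∖{5} = {3,6,4,0,2,1}
Let k=closure and c=complement:
  1. A     = {3,6,4,0}
  2. kA    = {3,6,4,0,2,1}
  3. cA    = {5,2,1}
  4. ckA   = {5}
  5. kcA   = {4,5,0,2,1}
  6. kckA  = {4,5,0,2}
  7. ckcA  = {3,6}
  8. ckckA = {3,6,1}
  9. kckcA = {3,6,0,2,1}
  10. ckckcA = {4,5}
— saturated at 10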